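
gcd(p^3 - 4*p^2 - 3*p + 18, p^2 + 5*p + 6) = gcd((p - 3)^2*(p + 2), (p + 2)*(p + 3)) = p + 2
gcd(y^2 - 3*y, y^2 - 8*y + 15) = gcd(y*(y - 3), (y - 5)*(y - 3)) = y - 3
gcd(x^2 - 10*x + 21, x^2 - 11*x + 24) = x - 3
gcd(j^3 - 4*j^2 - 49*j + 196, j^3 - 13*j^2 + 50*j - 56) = j^2 - 11*j + 28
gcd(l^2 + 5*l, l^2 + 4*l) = l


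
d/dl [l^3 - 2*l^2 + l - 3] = 3*l^2 - 4*l + 1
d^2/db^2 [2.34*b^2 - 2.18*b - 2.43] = 4.68000000000000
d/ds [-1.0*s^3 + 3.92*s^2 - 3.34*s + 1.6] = -3.0*s^2 + 7.84*s - 3.34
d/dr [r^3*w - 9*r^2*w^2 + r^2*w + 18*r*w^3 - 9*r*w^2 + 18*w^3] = w*(3*r^2 - 18*r*w + 2*r + 18*w^2 - 9*w)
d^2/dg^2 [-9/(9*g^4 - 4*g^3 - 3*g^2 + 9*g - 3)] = 54*((18*g^2 - 4*g - 1)*(-9*g^4 + 4*g^3 + 3*g^2 - 9*g + 3) + 3*(12*g^3 - 4*g^2 - 2*g + 3)^2)/(-9*g^4 + 4*g^3 + 3*g^2 - 9*g + 3)^3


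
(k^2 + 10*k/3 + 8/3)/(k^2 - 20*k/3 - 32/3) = (k + 2)/(k - 8)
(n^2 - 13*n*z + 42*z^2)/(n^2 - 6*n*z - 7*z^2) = (n - 6*z)/(n + z)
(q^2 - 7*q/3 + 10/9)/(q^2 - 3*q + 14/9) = (3*q - 5)/(3*q - 7)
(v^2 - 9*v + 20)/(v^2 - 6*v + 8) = (v - 5)/(v - 2)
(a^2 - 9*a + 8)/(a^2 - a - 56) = (a - 1)/(a + 7)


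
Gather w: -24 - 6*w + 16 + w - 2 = -5*w - 10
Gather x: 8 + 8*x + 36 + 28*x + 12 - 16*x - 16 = 20*x + 40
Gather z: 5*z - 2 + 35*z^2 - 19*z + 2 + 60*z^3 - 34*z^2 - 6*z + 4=60*z^3 + z^2 - 20*z + 4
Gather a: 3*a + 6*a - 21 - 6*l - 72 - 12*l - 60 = 9*a - 18*l - 153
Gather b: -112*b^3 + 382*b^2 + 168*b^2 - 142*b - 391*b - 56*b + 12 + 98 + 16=-112*b^3 + 550*b^2 - 589*b + 126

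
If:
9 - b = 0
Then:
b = 9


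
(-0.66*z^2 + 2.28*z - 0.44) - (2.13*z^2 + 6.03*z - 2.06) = -2.79*z^2 - 3.75*z + 1.62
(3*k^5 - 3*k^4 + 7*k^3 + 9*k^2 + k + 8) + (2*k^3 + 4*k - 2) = 3*k^5 - 3*k^4 + 9*k^3 + 9*k^2 + 5*k + 6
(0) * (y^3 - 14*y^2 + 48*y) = 0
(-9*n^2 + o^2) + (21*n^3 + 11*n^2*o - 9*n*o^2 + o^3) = 21*n^3 + 11*n^2*o - 9*n^2 - 9*n*o^2 + o^3 + o^2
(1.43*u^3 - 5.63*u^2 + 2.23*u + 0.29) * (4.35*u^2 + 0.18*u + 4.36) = 6.2205*u^5 - 24.2331*u^4 + 14.9219*u^3 - 22.8839*u^2 + 9.775*u + 1.2644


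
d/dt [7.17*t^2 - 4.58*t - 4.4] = 14.34*t - 4.58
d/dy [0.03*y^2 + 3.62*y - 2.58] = 0.06*y + 3.62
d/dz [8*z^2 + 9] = 16*z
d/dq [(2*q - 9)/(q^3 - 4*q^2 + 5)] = (2*q^3 - 8*q^2 - q*(2*q - 9)*(3*q - 8) + 10)/(q^3 - 4*q^2 + 5)^2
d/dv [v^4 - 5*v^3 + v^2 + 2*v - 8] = 4*v^3 - 15*v^2 + 2*v + 2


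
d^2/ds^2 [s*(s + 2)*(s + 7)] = 6*s + 18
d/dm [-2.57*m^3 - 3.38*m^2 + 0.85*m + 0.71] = -7.71*m^2 - 6.76*m + 0.85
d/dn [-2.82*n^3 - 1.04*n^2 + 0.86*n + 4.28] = -8.46*n^2 - 2.08*n + 0.86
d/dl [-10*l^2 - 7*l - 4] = -20*l - 7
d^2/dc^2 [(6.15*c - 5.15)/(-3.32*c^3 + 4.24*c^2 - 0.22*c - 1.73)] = (-406.72656*c^5 + 1200.61824*c^4 - 1372.06888*c^3 + 1001.95488*c^2 - 476.96964*c + 80.73246)/(36.594368*c^9 - 140.204928*c^8 + 186.33168*c^7 - 37.600144*c^6 - 133.769904*c^5 + 100.269648*c^4 + 20.137468*c^3 - 37.818492*c^2 + 1.975314*c + 5.177717)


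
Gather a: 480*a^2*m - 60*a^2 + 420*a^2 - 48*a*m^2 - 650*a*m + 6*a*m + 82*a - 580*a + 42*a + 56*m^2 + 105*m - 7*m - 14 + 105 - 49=a^2*(480*m + 360) + a*(-48*m^2 - 644*m - 456) + 56*m^2 + 98*m + 42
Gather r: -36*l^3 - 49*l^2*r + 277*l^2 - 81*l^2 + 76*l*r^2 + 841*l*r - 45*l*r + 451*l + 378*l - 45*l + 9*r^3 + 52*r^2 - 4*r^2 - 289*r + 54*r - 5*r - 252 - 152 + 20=-36*l^3 + 196*l^2 + 784*l + 9*r^3 + r^2*(76*l + 48) + r*(-49*l^2 + 796*l - 240) - 384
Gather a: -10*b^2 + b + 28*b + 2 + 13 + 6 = -10*b^2 + 29*b + 21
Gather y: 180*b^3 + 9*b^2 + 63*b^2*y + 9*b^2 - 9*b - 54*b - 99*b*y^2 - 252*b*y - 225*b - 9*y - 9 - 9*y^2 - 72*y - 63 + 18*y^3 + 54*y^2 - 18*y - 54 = 180*b^3 + 18*b^2 - 288*b + 18*y^3 + y^2*(45 - 99*b) + y*(63*b^2 - 252*b - 99) - 126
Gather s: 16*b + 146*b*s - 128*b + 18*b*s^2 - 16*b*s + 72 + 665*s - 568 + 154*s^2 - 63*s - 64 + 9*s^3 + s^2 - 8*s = -112*b + 9*s^3 + s^2*(18*b + 155) + s*(130*b + 594) - 560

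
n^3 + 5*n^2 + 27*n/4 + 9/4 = (n + 1/2)*(n + 3/2)*(n + 3)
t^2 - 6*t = t*(t - 6)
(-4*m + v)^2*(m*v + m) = 16*m^3*v + 16*m^3 - 8*m^2*v^2 - 8*m^2*v + m*v^3 + m*v^2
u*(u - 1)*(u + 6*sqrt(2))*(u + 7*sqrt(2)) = u^4 - u^3 + 13*sqrt(2)*u^3 - 13*sqrt(2)*u^2 + 84*u^2 - 84*u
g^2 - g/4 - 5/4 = (g - 5/4)*(g + 1)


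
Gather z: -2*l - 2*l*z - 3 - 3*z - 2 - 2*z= -2*l + z*(-2*l - 5) - 5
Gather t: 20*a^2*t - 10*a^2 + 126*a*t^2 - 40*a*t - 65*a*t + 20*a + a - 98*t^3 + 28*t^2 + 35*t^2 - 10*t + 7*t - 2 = -10*a^2 + 21*a - 98*t^3 + t^2*(126*a + 63) + t*(20*a^2 - 105*a - 3) - 2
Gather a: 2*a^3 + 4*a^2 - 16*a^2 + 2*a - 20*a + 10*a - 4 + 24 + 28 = 2*a^3 - 12*a^2 - 8*a + 48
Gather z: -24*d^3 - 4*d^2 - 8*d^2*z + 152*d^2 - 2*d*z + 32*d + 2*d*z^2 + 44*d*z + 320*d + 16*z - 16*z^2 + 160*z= -24*d^3 + 148*d^2 + 352*d + z^2*(2*d - 16) + z*(-8*d^2 + 42*d + 176)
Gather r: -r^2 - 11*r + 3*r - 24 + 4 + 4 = -r^2 - 8*r - 16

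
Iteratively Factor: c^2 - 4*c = (c)*(c - 4)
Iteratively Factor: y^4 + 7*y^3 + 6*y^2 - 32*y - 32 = (y + 4)*(y^3 + 3*y^2 - 6*y - 8) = (y - 2)*(y + 4)*(y^2 + 5*y + 4) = (y - 2)*(y + 4)^2*(y + 1)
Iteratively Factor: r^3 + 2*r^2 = (r)*(r^2 + 2*r) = r*(r + 2)*(r)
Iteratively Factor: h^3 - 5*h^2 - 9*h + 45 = (h + 3)*(h^2 - 8*h + 15) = (h - 3)*(h + 3)*(h - 5)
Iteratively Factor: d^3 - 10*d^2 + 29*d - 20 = (d - 1)*(d^2 - 9*d + 20) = (d - 4)*(d - 1)*(d - 5)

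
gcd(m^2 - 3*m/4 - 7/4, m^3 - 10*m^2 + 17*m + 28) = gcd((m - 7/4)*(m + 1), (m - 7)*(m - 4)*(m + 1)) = m + 1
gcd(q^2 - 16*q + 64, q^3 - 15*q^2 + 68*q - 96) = q - 8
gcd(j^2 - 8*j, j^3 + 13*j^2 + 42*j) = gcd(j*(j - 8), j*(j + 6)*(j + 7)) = j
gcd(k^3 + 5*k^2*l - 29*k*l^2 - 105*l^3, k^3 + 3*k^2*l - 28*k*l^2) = k + 7*l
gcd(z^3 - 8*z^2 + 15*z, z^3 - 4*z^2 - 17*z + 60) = z^2 - 8*z + 15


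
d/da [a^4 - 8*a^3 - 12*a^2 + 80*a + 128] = 4*a^3 - 24*a^2 - 24*a + 80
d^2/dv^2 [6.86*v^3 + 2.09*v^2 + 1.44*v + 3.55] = 41.16*v + 4.18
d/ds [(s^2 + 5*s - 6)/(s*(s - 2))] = (-7*s^2 + 12*s - 12)/(s^2*(s^2 - 4*s + 4))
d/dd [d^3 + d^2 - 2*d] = 3*d^2 + 2*d - 2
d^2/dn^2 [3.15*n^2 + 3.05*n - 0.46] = 6.30000000000000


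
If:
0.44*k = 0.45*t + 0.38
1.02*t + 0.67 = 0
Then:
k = 0.19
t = -0.66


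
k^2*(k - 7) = k^3 - 7*k^2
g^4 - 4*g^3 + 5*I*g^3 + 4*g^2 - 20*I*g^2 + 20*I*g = g*(g - 2)^2*(g + 5*I)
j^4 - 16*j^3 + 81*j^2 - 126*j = j*(j - 7)*(j - 6)*(j - 3)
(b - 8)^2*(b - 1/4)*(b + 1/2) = b^4 - 63*b^3/4 + 479*b^2/8 + 18*b - 8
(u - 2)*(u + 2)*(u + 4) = u^3 + 4*u^2 - 4*u - 16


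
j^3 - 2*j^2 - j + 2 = (j - 2)*(j - 1)*(j + 1)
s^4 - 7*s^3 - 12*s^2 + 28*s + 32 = (s - 8)*(s - 2)*(s + 1)*(s + 2)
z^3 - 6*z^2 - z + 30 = (z - 5)*(z - 3)*(z + 2)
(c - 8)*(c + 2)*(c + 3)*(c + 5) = c^4 + 2*c^3 - 49*c^2 - 218*c - 240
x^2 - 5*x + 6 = (x - 3)*(x - 2)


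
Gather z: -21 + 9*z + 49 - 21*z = 28 - 12*z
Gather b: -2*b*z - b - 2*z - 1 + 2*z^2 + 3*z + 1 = b*(-2*z - 1) + 2*z^2 + z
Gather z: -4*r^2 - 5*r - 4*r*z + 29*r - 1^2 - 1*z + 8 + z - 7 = -4*r^2 - 4*r*z + 24*r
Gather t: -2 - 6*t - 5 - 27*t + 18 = 11 - 33*t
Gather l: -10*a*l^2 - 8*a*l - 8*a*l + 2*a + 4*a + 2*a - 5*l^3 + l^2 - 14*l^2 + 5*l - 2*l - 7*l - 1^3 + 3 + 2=8*a - 5*l^3 + l^2*(-10*a - 13) + l*(-16*a - 4) + 4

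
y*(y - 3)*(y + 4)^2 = y^4 + 5*y^3 - 8*y^2 - 48*y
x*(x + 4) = x^2 + 4*x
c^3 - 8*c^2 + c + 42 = (c - 7)*(c - 3)*(c + 2)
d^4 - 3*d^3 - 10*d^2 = d^2*(d - 5)*(d + 2)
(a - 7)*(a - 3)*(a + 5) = a^3 - 5*a^2 - 29*a + 105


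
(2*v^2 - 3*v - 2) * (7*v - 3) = 14*v^3 - 27*v^2 - 5*v + 6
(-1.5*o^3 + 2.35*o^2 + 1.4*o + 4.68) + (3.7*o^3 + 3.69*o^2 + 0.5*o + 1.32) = 2.2*o^3 + 6.04*o^2 + 1.9*o + 6.0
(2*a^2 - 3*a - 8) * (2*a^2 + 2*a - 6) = 4*a^4 - 2*a^3 - 34*a^2 + 2*a + 48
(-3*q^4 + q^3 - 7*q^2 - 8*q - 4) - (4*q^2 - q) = -3*q^4 + q^3 - 11*q^2 - 7*q - 4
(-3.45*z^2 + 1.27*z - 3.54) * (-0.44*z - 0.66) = 1.518*z^3 + 1.7182*z^2 + 0.7194*z + 2.3364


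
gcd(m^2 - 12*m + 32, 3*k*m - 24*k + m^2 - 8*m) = m - 8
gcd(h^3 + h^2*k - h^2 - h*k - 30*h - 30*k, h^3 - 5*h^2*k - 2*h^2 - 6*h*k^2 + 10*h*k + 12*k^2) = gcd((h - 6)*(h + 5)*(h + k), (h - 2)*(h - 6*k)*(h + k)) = h + k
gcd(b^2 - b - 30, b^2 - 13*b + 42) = b - 6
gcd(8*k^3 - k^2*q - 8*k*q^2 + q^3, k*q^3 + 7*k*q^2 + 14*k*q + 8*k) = 1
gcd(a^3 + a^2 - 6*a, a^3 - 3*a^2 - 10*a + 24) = a^2 + a - 6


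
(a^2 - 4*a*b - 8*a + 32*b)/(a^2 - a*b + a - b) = (a^2 - 4*a*b - 8*a + 32*b)/(a^2 - a*b + a - b)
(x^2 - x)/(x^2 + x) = (x - 1)/(x + 1)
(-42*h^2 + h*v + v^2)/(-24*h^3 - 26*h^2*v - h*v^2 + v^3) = (7*h + v)/(4*h^2 + 5*h*v + v^2)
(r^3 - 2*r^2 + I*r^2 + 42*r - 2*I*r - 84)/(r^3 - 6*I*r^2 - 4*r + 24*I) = (r + 7*I)/(r + 2)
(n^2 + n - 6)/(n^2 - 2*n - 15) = (n - 2)/(n - 5)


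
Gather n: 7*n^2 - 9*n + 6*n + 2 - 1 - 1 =7*n^2 - 3*n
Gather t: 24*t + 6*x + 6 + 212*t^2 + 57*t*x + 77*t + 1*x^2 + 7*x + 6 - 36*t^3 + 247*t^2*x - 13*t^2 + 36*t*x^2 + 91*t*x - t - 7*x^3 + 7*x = -36*t^3 + t^2*(247*x + 199) + t*(36*x^2 + 148*x + 100) - 7*x^3 + x^2 + 20*x + 12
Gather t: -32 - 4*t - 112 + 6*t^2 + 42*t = 6*t^2 + 38*t - 144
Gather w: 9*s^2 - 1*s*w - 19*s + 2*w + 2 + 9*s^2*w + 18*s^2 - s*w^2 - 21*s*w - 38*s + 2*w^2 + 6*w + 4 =27*s^2 - 57*s + w^2*(2 - s) + w*(9*s^2 - 22*s + 8) + 6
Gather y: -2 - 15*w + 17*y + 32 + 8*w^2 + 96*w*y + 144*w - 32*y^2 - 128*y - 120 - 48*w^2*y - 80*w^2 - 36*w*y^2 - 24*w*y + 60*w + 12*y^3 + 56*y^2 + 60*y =-72*w^2 + 189*w + 12*y^3 + y^2*(24 - 36*w) + y*(-48*w^2 + 72*w - 51) - 90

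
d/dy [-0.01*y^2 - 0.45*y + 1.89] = -0.02*y - 0.45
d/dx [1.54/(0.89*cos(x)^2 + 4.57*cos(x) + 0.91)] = (2.7412*cos(x) + 7.0378)*sin(x)/(0.89*cos(x)^2 + 4.57*cos(x) + 0.91)^2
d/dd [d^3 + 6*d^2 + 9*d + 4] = 3*d^2 + 12*d + 9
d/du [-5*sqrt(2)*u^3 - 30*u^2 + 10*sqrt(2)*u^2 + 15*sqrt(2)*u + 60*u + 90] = -15*sqrt(2)*u^2 - 60*u + 20*sqrt(2)*u + 15*sqrt(2) + 60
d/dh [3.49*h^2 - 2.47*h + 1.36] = 6.98*h - 2.47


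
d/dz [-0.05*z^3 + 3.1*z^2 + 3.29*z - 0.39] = -0.15*z^2 + 6.2*z + 3.29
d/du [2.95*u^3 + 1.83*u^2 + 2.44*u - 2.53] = 8.85*u^2 + 3.66*u + 2.44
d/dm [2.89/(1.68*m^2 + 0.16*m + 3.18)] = (-9.7104*m - 0.4624)/(1.68*m^2 + 0.16*m + 3.18)^2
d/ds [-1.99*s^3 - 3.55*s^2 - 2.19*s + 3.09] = -5.97*s^2 - 7.1*s - 2.19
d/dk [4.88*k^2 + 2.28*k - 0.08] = 9.76*k + 2.28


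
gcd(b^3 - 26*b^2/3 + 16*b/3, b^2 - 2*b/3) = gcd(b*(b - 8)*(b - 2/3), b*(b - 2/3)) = b^2 - 2*b/3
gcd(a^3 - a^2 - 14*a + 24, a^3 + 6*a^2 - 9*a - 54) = a - 3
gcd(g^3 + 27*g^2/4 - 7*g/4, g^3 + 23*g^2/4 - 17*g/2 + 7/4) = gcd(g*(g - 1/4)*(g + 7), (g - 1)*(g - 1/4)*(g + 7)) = g^2 + 27*g/4 - 7/4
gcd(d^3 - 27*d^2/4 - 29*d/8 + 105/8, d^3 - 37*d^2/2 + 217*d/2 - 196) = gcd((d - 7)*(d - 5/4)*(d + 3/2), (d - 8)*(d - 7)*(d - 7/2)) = d - 7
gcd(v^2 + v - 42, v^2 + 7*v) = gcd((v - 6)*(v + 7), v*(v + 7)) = v + 7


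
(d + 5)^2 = d^2 + 10*d + 25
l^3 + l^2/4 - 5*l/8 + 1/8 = (l - 1/2)*(l - 1/4)*(l + 1)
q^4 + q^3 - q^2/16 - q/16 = q*(q - 1/4)*(q + 1/4)*(q + 1)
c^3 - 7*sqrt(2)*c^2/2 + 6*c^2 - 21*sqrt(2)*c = c*(c + 6)*(c - 7*sqrt(2)/2)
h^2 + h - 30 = (h - 5)*(h + 6)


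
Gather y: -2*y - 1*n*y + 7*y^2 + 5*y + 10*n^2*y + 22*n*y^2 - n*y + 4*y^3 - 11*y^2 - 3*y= 4*y^3 + y^2*(22*n - 4) + y*(10*n^2 - 2*n)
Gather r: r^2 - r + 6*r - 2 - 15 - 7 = r^2 + 5*r - 24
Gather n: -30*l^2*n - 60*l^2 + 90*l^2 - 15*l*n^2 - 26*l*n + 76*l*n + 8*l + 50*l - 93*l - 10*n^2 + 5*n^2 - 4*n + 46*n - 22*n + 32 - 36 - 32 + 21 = 30*l^2 - 35*l + n^2*(-15*l - 5) + n*(-30*l^2 + 50*l + 20) - 15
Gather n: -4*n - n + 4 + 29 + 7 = 40 - 5*n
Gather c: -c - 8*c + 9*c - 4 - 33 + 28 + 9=0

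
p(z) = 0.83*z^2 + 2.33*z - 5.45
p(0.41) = -4.36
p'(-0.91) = 0.82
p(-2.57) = -5.96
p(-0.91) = -6.88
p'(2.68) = 6.78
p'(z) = 1.66*z + 2.33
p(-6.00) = 10.45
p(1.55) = 0.16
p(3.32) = 11.43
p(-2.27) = -6.46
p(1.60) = 0.40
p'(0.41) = 3.01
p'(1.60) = 4.99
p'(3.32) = 7.84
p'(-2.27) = -1.44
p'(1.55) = 4.90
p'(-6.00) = -7.63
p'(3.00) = 7.31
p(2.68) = 6.76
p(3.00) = 9.01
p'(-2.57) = -1.94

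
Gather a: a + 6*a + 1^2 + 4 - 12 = 7*a - 7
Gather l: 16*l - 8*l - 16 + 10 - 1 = 8*l - 7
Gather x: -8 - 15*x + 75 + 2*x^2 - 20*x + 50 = 2*x^2 - 35*x + 117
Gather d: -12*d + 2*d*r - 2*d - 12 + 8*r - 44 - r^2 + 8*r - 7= d*(2*r - 14) - r^2 + 16*r - 63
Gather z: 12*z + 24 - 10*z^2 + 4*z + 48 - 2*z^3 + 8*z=-2*z^3 - 10*z^2 + 24*z + 72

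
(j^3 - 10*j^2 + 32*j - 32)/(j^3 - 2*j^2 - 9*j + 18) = (j^2 - 8*j + 16)/(j^2 - 9)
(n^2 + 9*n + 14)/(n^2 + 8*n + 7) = (n + 2)/(n + 1)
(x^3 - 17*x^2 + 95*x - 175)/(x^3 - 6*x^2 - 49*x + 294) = (x^2 - 10*x + 25)/(x^2 + x - 42)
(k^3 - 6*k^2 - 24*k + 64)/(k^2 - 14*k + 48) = (k^2 + 2*k - 8)/(k - 6)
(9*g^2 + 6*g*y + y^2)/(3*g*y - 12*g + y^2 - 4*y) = (3*g + y)/(y - 4)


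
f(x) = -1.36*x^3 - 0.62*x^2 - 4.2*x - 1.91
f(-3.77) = 77.98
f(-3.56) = 66.54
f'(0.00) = -4.20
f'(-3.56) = -51.49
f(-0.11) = -1.45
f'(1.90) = -21.28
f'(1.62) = -16.92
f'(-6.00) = -143.64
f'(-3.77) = -57.51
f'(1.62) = -16.92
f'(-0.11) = -4.11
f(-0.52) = 0.30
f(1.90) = -21.46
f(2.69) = -44.17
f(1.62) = -16.12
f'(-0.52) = -4.66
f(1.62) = -16.12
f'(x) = -4.08*x^2 - 1.24*x - 4.2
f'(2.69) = -37.06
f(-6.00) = 294.73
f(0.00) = -1.91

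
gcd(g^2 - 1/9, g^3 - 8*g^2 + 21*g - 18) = 1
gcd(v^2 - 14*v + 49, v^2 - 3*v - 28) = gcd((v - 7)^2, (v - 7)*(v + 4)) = v - 7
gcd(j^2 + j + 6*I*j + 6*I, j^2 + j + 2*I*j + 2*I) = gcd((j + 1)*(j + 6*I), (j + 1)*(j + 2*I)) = j + 1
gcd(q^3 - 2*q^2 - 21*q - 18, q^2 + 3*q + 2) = q + 1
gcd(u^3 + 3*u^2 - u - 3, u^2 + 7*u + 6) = u + 1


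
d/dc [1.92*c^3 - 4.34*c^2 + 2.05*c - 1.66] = 5.76*c^2 - 8.68*c + 2.05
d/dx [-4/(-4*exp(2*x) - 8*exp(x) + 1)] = -32*(exp(x) + 1)*exp(x)/(4*exp(2*x) + 8*exp(x) - 1)^2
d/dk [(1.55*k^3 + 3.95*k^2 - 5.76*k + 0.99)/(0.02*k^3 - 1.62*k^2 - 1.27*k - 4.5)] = (1.38777878078145e-17*k^5 - 2.59*k^4 - 3.7066*k^3 - 35.3321*k^2 - 32.3424*k + 27.1773)/(0.0004*k^6 - 0.0648*k^5 + 2.5736*k^4 + 3.9348*k^3 + 16.1929*k^2 + 11.43*k + 20.25)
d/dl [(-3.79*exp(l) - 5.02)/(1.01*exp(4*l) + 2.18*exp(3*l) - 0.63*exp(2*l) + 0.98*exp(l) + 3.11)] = (11.4837*exp(4*l) + 36.8052*exp(3*l) + 30.4431*exp(2*l) - 6.3252*exp(l) - 6.8673)*exp(l)/(1.0201*exp(8*l) + 4.4036*exp(7*l) + 3.4798*exp(6*l) - 0.7672*exp(5*l) + 10.9519*exp(4*l) + 12.3248*exp(3*l) - 2.9582*exp(2*l) + 6.0956*exp(l) + 9.6721)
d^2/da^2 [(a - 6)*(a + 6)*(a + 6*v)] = 6*a + 12*v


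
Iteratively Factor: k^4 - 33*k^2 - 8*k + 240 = (k + 4)*(k^3 - 4*k^2 - 17*k + 60) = (k + 4)^2*(k^2 - 8*k + 15) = (k - 3)*(k + 4)^2*(k - 5)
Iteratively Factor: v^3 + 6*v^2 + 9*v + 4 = (v + 1)*(v^2 + 5*v + 4) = (v + 1)*(v + 4)*(v + 1)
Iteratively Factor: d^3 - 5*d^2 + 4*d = (d - 4)*(d^2 - d) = (d - 4)*(d - 1)*(d)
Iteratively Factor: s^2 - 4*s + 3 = (s - 1)*(s - 3)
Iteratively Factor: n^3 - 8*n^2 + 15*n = (n - 3)*(n^2 - 5*n) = (n - 5)*(n - 3)*(n)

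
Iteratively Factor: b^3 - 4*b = (b - 2)*(b^2 + 2*b) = b*(b - 2)*(b + 2)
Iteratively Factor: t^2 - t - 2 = (t - 2)*(t + 1)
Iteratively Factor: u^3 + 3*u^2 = (u + 3)*(u^2) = u*(u + 3)*(u)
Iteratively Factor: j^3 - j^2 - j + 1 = (j - 1)*(j^2 - 1) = (j - 1)*(j + 1)*(j - 1)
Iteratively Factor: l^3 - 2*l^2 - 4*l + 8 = (l + 2)*(l^2 - 4*l + 4) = (l - 2)*(l + 2)*(l - 2)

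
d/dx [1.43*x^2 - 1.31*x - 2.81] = 2.86*x - 1.31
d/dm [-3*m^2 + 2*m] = 2 - 6*m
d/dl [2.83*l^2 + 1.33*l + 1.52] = 5.66*l + 1.33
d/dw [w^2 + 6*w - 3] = 2*w + 6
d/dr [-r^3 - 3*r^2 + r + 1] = -3*r^2 - 6*r + 1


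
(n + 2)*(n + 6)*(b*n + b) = b*n^3 + 9*b*n^2 + 20*b*n + 12*b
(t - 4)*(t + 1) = t^2 - 3*t - 4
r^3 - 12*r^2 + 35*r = r*(r - 7)*(r - 5)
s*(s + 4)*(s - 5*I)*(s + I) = s^4 + 4*s^3 - 4*I*s^3 + 5*s^2 - 16*I*s^2 + 20*s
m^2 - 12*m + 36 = (m - 6)^2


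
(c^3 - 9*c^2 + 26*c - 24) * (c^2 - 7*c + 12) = c^5 - 16*c^4 + 101*c^3 - 314*c^2 + 480*c - 288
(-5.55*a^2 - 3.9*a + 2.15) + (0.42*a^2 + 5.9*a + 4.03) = -5.13*a^2 + 2.0*a + 6.18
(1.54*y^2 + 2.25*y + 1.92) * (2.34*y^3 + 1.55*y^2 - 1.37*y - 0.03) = 3.6036*y^5 + 7.652*y^4 + 5.8705*y^3 - 0.1527*y^2 - 2.6979*y - 0.0576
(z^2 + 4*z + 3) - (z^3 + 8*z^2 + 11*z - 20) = -z^3 - 7*z^2 - 7*z + 23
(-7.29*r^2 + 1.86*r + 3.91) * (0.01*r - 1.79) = -0.0729*r^3 + 13.0677*r^2 - 3.2903*r - 6.9989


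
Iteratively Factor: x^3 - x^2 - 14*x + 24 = (x - 3)*(x^2 + 2*x - 8) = (x - 3)*(x + 4)*(x - 2)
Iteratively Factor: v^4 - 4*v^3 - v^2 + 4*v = (v)*(v^3 - 4*v^2 - v + 4) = v*(v + 1)*(v^2 - 5*v + 4) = v*(v - 4)*(v + 1)*(v - 1)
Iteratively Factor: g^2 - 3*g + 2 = (g - 1)*(g - 2)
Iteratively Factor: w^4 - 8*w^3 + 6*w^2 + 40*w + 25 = (w + 1)*(w^3 - 9*w^2 + 15*w + 25) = (w - 5)*(w + 1)*(w^2 - 4*w - 5) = (w - 5)*(w + 1)^2*(w - 5)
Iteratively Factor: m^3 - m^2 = (m)*(m^2 - m) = m^2*(m - 1)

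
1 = 1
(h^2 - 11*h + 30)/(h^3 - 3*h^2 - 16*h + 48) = (h^2 - 11*h + 30)/(h^3 - 3*h^2 - 16*h + 48)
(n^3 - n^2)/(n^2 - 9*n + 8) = n^2/(n - 8)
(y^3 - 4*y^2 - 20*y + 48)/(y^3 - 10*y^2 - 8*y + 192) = (y - 2)/(y - 8)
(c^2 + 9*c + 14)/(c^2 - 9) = (c^2 + 9*c + 14)/(c^2 - 9)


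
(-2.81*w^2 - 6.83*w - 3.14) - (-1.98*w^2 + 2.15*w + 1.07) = -0.83*w^2 - 8.98*w - 4.21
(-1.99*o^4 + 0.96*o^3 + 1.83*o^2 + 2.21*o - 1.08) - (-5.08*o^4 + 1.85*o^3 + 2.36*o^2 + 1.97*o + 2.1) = 3.09*o^4 - 0.89*o^3 - 0.53*o^2 + 0.24*o - 3.18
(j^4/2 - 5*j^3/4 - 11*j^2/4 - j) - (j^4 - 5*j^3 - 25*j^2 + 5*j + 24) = -j^4/2 + 15*j^3/4 + 89*j^2/4 - 6*j - 24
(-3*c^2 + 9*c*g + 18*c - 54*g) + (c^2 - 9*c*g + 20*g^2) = -2*c^2 + 18*c + 20*g^2 - 54*g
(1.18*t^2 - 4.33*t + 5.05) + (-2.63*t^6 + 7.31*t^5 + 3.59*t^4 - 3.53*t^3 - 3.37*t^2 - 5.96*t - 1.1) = -2.63*t^6 + 7.31*t^5 + 3.59*t^4 - 3.53*t^3 - 2.19*t^2 - 10.29*t + 3.95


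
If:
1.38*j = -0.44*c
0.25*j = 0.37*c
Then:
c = 0.00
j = 0.00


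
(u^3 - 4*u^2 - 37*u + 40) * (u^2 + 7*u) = u^5 + 3*u^4 - 65*u^3 - 219*u^2 + 280*u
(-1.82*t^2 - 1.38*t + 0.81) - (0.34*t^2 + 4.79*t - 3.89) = -2.16*t^2 - 6.17*t + 4.7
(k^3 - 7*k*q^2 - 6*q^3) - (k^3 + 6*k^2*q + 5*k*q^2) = -6*k^2*q - 12*k*q^2 - 6*q^3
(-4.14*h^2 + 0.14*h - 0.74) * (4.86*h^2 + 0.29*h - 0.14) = -20.1204*h^4 - 0.5202*h^3 - 2.9762*h^2 - 0.2342*h + 0.1036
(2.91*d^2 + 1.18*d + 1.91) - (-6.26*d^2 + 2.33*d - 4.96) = 9.17*d^2 - 1.15*d + 6.87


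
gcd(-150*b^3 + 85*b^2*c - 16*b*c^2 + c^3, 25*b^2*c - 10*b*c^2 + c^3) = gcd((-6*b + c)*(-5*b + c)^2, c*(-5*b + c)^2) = 25*b^2 - 10*b*c + c^2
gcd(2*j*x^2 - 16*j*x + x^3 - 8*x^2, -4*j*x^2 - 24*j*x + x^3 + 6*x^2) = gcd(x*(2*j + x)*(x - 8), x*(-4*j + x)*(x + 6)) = x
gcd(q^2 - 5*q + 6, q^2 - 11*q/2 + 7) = q - 2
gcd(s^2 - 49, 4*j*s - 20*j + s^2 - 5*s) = 1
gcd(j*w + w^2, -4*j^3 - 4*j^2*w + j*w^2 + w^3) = j + w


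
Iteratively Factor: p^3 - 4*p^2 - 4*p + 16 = (p + 2)*(p^2 - 6*p + 8) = (p - 2)*(p + 2)*(p - 4)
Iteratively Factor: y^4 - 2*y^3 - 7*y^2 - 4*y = (y - 4)*(y^3 + 2*y^2 + y) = (y - 4)*(y + 1)*(y^2 + y) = y*(y - 4)*(y + 1)*(y + 1)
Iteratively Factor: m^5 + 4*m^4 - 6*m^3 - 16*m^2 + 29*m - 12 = (m - 1)*(m^4 + 5*m^3 - m^2 - 17*m + 12) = (m - 1)*(m + 3)*(m^3 + 2*m^2 - 7*m + 4) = (m - 1)*(m + 3)*(m + 4)*(m^2 - 2*m + 1) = (m - 1)^2*(m + 3)*(m + 4)*(m - 1)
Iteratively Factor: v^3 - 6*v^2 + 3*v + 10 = (v - 5)*(v^2 - v - 2) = (v - 5)*(v + 1)*(v - 2)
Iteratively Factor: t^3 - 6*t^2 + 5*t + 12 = (t - 3)*(t^2 - 3*t - 4) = (t - 3)*(t + 1)*(t - 4)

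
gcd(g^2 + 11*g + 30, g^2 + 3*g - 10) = g + 5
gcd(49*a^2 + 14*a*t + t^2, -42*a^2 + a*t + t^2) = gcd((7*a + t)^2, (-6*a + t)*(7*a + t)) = 7*a + t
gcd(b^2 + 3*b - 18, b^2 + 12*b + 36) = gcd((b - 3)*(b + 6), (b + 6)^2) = b + 6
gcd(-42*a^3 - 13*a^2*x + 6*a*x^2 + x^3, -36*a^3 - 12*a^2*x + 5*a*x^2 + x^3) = -6*a^2 - a*x + x^2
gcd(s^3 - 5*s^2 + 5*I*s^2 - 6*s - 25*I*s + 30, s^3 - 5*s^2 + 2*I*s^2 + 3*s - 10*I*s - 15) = s^2 + s*(-5 + 3*I) - 15*I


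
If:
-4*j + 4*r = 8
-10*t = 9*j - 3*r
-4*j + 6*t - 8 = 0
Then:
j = -11/19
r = 27/19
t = 18/19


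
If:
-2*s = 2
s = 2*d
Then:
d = -1/2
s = -1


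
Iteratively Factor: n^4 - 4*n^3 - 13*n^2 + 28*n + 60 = (n + 2)*(n^3 - 6*n^2 - n + 30) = (n - 3)*(n + 2)*(n^2 - 3*n - 10) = (n - 3)*(n + 2)^2*(n - 5)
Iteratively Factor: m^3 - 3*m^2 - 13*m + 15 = (m + 3)*(m^2 - 6*m + 5) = (m - 1)*(m + 3)*(m - 5)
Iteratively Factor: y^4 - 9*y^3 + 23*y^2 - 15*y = (y - 5)*(y^3 - 4*y^2 + 3*y) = (y - 5)*(y - 3)*(y^2 - y) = (y - 5)*(y - 3)*(y - 1)*(y)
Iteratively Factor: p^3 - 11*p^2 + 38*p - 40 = (p - 2)*(p^2 - 9*p + 20) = (p - 5)*(p - 2)*(p - 4)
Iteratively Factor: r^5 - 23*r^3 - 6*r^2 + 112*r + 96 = (r - 4)*(r^4 + 4*r^3 - 7*r^2 - 34*r - 24) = (r - 4)*(r - 3)*(r^3 + 7*r^2 + 14*r + 8) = (r - 4)*(r - 3)*(r + 4)*(r^2 + 3*r + 2) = (r - 4)*(r - 3)*(r + 2)*(r + 4)*(r + 1)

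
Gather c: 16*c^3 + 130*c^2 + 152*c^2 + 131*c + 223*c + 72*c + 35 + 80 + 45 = 16*c^3 + 282*c^2 + 426*c + 160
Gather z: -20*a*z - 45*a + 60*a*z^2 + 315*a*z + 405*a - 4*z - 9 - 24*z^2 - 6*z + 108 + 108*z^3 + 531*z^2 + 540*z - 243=360*a + 108*z^3 + z^2*(60*a + 507) + z*(295*a + 530) - 144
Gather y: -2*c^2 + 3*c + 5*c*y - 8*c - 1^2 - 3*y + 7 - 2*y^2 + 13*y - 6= -2*c^2 - 5*c - 2*y^2 + y*(5*c + 10)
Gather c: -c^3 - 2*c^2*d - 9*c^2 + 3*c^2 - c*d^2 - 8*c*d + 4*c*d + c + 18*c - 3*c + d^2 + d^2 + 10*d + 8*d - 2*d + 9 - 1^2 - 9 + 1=-c^3 + c^2*(-2*d - 6) + c*(-d^2 - 4*d + 16) + 2*d^2 + 16*d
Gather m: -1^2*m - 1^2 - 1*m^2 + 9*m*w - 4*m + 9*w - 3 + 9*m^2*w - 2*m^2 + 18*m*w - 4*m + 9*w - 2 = m^2*(9*w - 3) + m*(27*w - 9) + 18*w - 6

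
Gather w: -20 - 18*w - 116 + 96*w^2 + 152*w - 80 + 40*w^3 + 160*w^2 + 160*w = 40*w^3 + 256*w^2 + 294*w - 216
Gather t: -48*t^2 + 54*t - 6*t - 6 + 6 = -48*t^2 + 48*t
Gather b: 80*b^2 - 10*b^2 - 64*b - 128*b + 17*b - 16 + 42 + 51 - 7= 70*b^2 - 175*b + 70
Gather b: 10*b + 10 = 10*b + 10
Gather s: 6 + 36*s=36*s + 6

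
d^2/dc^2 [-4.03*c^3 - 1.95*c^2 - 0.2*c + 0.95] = -24.18*c - 3.9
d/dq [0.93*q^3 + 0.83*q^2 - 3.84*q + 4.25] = 2.79*q^2 + 1.66*q - 3.84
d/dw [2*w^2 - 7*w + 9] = 4*w - 7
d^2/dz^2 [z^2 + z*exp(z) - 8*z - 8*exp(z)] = z*exp(z) - 6*exp(z) + 2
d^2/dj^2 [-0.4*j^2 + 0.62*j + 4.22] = -0.800000000000000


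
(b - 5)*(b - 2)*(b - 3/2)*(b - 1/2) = b^4 - 9*b^3 + 99*b^2/4 - 101*b/4 + 15/2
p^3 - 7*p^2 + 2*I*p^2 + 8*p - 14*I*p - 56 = (p - 7)*(p - 2*I)*(p + 4*I)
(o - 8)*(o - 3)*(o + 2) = o^3 - 9*o^2 + 2*o + 48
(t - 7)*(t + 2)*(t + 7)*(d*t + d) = d*t^4 + 3*d*t^3 - 47*d*t^2 - 147*d*t - 98*d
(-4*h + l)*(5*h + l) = -20*h^2 + h*l + l^2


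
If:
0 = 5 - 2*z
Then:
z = 5/2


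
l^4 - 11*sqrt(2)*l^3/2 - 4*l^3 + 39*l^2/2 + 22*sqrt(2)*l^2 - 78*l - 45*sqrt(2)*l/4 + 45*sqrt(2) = (l - 4)*(l - 5*sqrt(2)/2)*(l - 3*sqrt(2)/2)^2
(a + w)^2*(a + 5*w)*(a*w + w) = a^4*w + 7*a^3*w^2 + a^3*w + 11*a^2*w^3 + 7*a^2*w^2 + 5*a*w^4 + 11*a*w^3 + 5*w^4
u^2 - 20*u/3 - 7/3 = (u - 7)*(u + 1/3)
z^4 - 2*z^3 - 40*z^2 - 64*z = z*(z - 8)*(z + 2)*(z + 4)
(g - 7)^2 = g^2 - 14*g + 49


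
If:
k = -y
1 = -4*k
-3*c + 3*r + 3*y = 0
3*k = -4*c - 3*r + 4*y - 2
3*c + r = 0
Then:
No Solution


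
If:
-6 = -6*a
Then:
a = 1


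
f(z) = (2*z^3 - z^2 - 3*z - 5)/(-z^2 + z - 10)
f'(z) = (2*z - 1)*(2*z^3 - z^2 - 3*z - 5)/(-z^2 + z - 10)^2 + (6*z^2 - 2*z - 3)/(-z^2 + z - 10)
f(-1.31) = 0.56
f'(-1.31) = -0.61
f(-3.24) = 3.11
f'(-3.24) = -1.82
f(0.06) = 0.52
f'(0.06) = 0.36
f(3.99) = -4.29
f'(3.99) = -2.49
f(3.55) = -3.21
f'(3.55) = -2.41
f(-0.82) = 0.38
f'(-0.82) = -0.15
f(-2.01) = 1.20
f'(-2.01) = -1.20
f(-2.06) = 1.26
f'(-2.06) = -1.23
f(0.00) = 0.50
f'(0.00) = 0.35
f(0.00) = 0.50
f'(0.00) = 0.35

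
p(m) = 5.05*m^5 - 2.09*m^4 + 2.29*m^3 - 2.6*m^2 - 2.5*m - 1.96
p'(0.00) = -2.50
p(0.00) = -1.96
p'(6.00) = 31131.86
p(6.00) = 36944.24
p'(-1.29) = 103.51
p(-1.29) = -31.81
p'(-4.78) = 14274.11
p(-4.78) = -13992.35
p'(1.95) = 316.58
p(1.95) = 112.42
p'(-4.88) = 15477.95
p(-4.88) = -15479.35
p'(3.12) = 2186.90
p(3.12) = 1329.45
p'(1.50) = 104.77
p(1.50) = 23.94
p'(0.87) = 7.14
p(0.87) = -3.28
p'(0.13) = -3.07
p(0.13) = -2.32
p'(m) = 25.25*m^4 - 8.36*m^3 + 6.87*m^2 - 5.2*m - 2.5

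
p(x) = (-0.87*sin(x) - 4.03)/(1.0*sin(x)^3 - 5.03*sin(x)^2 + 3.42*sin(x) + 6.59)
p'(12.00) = 2.70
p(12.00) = -1.13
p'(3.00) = -0.05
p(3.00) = -0.60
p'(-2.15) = -174.48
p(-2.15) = 8.66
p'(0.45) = -0.14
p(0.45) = -0.61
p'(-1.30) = 2.74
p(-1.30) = 1.41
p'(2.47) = 0.22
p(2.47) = -0.65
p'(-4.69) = 0.01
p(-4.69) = -0.82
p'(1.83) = 0.15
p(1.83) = -0.80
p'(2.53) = 0.20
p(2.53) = -0.64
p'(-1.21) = 5.40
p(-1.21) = 1.76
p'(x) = (-0.87*sin(x) - 4.03)*(-3.0*sin(x)^2*cos(x) + 10.06*sin(x)*cos(x) - 3.42*cos(x))/(1.0*sin(x)^3 - 5.03*sin(x)^2 + 3.42*sin(x) + 6.59)^2 - 0.87*cos(x)/(1.0*sin(x)^3 - 5.03*sin(x)^2 + 3.42*sin(x) + 6.59) = (1.74*sin(x)^3 + 7.7139*sin(x)^2 - 40.5418*sin(x) + 8.0493)*cos(x)/(1.0*sin(x)^6 - 10.06*sin(x)^5 + 32.1409*sin(x)^4 - 21.2252*sin(x)^3 - 54.599*sin(x)^2 + 45.0756*sin(x) + 43.4281)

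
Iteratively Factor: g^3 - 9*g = (g - 3)*(g^2 + 3*g) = g*(g - 3)*(g + 3)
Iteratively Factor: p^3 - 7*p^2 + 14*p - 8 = (p - 4)*(p^2 - 3*p + 2) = (p - 4)*(p - 2)*(p - 1)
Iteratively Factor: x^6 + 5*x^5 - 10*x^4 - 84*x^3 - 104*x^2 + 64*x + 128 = (x + 2)*(x^5 + 3*x^4 - 16*x^3 - 52*x^2 + 64) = (x + 2)*(x + 4)*(x^4 - x^3 - 12*x^2 - 4*x + 16) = (x + 2)^2*(x + 4)*(x^3 - 3*x^2 - 6*x + 8) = (x - 4)*(x + 2)^2*(x + 4)*(x^2 + x - 2) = (x - 4)*(x - 1)*(x + 2)^2*(x + 4)*(x + 2)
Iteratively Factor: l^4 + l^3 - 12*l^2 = (l)*(l^3 + l^2 - 12*l) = l*(l - 3)*(l^2 + 4*l) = l*(l - 3)*(l + 4)*(l)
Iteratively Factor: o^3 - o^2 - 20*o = (o + 4)*(o^2 - 5*o) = o*(o + 4)*(o - 5)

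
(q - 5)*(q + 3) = q^2 - 2*q - 15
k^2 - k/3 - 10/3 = (k - 2)*(k + 5/3)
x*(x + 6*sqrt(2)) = x^2 + 6*sqrt(2)*x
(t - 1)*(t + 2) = t^2 + t - 2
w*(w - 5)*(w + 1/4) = w^3 - 19*w^2/4 - 5*w/4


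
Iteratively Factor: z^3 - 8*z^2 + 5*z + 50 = (z + 2)*(z^2 - 10*z + 25) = (z - 5)*(z + 2)*(z - 5)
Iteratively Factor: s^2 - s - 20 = (s - 5)*(s + 4)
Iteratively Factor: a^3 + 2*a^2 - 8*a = (a - 2)*(a^2 + 4*a) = (a - 2)*(a + 4)*(a)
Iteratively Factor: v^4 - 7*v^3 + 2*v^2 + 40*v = (v - 5)*(v^3 - 2*v^2 - 8*v) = (v - 5)*(v + 2)*(v^2 - 4*v) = v*(v - 5)*(v + 2)*(v - 4)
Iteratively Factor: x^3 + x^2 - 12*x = (x + 4)*(x^2 - 3*x) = (x - 3)*(x + 4)*(x)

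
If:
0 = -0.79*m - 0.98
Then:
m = -1.24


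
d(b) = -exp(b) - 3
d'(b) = -exp(b)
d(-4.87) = -3.01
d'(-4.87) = -0.01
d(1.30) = -6.67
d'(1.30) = -3.67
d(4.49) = -92.12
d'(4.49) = -89.12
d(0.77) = -5.16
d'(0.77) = -2.16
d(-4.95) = -3.01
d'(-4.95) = -0.01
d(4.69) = -111.85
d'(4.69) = -108.85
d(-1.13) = -3.32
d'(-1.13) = -0.32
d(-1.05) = -3.35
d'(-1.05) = -0.35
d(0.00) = -4.00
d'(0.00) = -1.00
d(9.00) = -8106.08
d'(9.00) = -8103.08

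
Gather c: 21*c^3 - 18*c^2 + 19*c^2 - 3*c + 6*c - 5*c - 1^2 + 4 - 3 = 21*c^3 + c^2 - 2*c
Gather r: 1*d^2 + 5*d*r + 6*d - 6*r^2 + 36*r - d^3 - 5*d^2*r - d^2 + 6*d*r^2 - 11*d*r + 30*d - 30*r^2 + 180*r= -d^3 + 36*d + r^2*(6*d - 36) + r*(-5*d^2 - 6*d + 216)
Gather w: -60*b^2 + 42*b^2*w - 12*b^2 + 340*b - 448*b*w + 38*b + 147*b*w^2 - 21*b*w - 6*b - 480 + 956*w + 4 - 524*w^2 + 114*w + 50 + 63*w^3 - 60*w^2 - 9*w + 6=-72*b^2 + 372*b + 63*w^3 + w^2*(147*b - 584) + w*(42*b^2 - 469*b + 1061) - 420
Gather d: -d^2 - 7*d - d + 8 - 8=-d^2 - 8*d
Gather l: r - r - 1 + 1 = 0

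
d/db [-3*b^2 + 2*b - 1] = 2 - 6*b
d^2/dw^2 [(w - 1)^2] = 2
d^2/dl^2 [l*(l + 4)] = 2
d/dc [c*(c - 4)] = 2*c - 4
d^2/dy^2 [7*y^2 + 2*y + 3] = 14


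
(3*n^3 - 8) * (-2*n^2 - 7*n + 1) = -6*n^5 - 21*n^4 + 3*n^3 + 16*n^2 + 56*n - 8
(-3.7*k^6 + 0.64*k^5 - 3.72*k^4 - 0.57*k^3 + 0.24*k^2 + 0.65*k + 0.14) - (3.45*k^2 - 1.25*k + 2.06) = -3.7*k^6 + 0.64*k^5 - 3.72*k^4 - 0.57*k^3 - 3.21*k^2 + 1.9*k - 1.92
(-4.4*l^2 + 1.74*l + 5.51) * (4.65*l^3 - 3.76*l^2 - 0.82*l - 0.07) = -20.46*l^5 + 24.635*l^4 + 22.6871*l^3 - 21.8364*l^2 - 4.64*l - 0.3857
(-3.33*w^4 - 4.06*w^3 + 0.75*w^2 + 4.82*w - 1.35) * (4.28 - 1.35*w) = 4.4955*w^5 - 8.7714*w^4 - 18.3893*w^3 - 3.297*w^2 + 22.4521*w - 5.778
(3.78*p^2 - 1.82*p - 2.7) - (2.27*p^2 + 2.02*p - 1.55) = 1.51*p^2 - 3.84*p - 1.15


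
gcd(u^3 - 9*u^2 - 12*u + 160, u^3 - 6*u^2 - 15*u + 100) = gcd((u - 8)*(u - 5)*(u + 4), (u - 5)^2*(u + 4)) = u^2 - u - 20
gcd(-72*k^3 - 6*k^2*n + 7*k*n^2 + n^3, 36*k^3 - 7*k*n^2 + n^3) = 3*k - n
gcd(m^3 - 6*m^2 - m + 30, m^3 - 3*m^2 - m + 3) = m - 3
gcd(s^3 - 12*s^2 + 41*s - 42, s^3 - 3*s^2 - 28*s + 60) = s - 2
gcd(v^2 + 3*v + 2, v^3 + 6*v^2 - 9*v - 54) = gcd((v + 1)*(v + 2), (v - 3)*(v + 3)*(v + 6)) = 1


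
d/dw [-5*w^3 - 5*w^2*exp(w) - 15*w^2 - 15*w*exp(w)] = -5*w^2*exp(w) - 15*w^2 - 25*w*exp(w) - 30*w - 15*exp(w)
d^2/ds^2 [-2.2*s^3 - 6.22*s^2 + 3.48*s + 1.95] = -13.2*s - 12.44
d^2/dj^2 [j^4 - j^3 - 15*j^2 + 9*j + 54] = 12*j^2 - 6*j - 30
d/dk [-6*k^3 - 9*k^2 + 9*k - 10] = -18*k^2 - 18*k + 9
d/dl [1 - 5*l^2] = -10*l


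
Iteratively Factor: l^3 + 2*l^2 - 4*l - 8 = (l + 2)*(l^2 - 4) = (l + 2)^2*(l - 2)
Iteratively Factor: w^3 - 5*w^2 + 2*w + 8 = (w + 1)*(w^2 - 6*w + 8) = (w - 4)*(w + 1)*(w - 2)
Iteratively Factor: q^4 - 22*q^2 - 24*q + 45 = (q - 1)*(q^3 + q^2 - 21*q - 45) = (q - 1)*(q + 3)*(q^2 - 2*q - 15) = (q - 5)*(q - 1)*(q + 3)*(q + 3)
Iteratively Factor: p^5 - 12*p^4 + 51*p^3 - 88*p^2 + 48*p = (p - 3)*(p^4 - 9*p^3 + 24*p^2 - 16*p) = (p - 4)*(p - 3)*(p^3 - 5*p^2 + 4*p) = (p - 4)*(p - 3)*(p - 1)*(p^2 - 4*p) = (p - 4)^2*(p - 3)*(p - 1)*(p)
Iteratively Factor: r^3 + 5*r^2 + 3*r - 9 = (r - 1)*(r^2 + 6*r + 9) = (r - 1)*(r + 3)*(r + 3)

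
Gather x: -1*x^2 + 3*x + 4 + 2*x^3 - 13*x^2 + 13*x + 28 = 2*x^3 - 14*x^2 + 16*x + 32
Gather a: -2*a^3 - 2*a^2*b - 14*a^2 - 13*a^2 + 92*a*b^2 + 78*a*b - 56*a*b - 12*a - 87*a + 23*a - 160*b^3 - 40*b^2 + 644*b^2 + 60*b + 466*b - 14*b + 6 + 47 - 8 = -2*a^3 + a^2*(-2*b - 27) + a*(92*b^2 + 22*b - 76) - 160*b^3 + 604*b^2 + 512*b + 45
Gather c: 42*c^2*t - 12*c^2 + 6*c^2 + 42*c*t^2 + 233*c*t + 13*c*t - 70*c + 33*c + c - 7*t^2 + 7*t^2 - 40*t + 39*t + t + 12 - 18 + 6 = c^2*(42*t - 6) + c*(42*t^2 + 246*t - 36)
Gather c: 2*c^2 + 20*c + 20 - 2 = 2*c^2 + 20*c + 18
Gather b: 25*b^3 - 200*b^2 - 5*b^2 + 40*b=25*b^3 - 205*b^2 + 40*b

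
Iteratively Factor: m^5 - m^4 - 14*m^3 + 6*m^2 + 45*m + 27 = (m - 3)*(m^4 + 2*m^3 - 8*m^2 - 18*m - 9) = (m - 3)^2*(m^3 + 5*m^2 + 7*m + 3) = (m - 3)^2*(m + 1)*(m^2 + 4*m + 3) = (m - 3)^2*(m + 1)*(m + 3)*(m + 1)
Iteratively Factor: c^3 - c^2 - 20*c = (c - 5)*(c^2 + 4*c) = (c - 5)*(c + 4)*(c)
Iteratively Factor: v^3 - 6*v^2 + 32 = (v - 4)*(v^2 - 2*v - 8) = (v - 4)^2*(v + 2)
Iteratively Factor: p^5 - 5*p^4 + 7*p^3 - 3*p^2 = (p)*(p^4 - 5*p^3 + 7*p^2 - 3*p) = p^2*(p^3 - 5*p^2 + 7*p - 3) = p^2*(p - 1)*(p^2 - 4*p + 3) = p^2*(p - 3)*(p - 1)*(p - 1)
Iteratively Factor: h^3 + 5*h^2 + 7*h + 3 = (h + 1)*(h^2 + 4*h + 3) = (h + 1)^2*(h + 3)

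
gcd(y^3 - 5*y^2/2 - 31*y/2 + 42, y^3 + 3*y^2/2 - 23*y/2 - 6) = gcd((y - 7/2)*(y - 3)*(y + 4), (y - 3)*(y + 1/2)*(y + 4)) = y^2 + y - 12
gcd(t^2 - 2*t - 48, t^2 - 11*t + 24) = t - 8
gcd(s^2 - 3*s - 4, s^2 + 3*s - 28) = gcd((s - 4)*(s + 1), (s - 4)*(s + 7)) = s - 4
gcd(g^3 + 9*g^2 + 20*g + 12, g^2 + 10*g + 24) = g + 6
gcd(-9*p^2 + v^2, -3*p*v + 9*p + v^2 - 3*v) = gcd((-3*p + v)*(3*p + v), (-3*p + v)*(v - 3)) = 3*p - v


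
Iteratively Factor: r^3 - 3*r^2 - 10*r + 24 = (r + 3)*(r^2 - 6*r + 8) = (r - 4)*(r + 3)*(r - 2)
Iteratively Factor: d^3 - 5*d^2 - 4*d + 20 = (d + 2)*(d^2 - 7*d + 10) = (d - 2)*(d + 2)*(d - 5)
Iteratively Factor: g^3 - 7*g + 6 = (g - 2)*(g^2 + 2*g - 3) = (g - 2)*(g - 1)*(g + 3)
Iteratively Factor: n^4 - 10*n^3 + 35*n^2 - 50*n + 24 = (n - 4)*(n^3 - 6*n^2 + 11*n - 6) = (n - 4)*(n - 3)*(n^2 - 3*n + 2) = (n - 4)*(n - 3)*(n - 1)*(n - 2)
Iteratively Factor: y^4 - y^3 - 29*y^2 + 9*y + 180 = (y - 5)*(y^3 + 4*y^2 - 9*y - 36) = (y - 5)*(y + 4)*(y^2 - 9) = (y - 5)*(y - 3)*(y + 4)*(y + 3)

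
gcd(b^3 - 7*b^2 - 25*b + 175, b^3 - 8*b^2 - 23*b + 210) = b^2 - 2*b - 35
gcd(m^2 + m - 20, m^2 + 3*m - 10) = m + 5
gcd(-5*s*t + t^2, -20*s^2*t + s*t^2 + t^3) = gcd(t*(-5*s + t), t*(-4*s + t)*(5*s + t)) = t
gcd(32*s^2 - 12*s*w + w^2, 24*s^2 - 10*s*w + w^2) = 4*s - w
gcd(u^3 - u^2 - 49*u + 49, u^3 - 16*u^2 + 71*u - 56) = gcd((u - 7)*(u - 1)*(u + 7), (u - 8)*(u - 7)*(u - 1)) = u^2 - 8*u + 7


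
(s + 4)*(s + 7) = s^2 + 11*s + 28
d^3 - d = d*(d - 1)*(d + 1)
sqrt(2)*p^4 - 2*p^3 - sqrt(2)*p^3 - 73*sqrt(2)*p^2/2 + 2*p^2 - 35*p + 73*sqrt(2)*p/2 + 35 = (p - 1)*(p - 5*sqrt(2))*(p + 7*sqrt(2)/2)*(sqrt(2)*p + 1)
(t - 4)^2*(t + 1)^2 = t^4 - 6*t^3 + t^2 + 24*t + 16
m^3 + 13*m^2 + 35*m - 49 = (m - 1)*(m + 7)^2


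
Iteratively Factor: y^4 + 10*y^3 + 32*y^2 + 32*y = (y + 4)*(y^3 + 6*y^2 + 8*y) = y*(y + 4)*(y^2 + 6*y + 8) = y*(y + 4)^2*(y + 2)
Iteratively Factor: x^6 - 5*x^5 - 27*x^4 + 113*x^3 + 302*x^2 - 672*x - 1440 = (x + 3)*(x^5 - 8*x^4 - 3*x^3 + 122*x^2 - 64*x - 480) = (x - 4)*(x + 3)*(x^4 - 4*x^3 - 19*x^2 + 46*x + 120) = (x - 4)*(x + 2)*(x + 3)*(x^3 - 6*x^2 - 7*x + 60) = (x - 4)*(x + 2)*(x + 3)^2*(x^2 - 9*x + 20) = (x - 5)*(x - 4)*(x + 2)*(x + 3)^2*(x - 4)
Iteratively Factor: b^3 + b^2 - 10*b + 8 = (b + 4)*(b^2 - 3*b + 2) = (b - 1)*(b + 4)*(b - 2)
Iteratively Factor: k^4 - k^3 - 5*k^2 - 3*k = (k + 1)*(k^3 - 2*k^2 - 3*k) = (k + 1)^2*(k^2 - 3*k) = k*(k + 1)^2*(k - 3)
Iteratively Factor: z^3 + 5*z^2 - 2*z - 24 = (z + 3)*(z^2 + 2*z - 8) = (z + 3)*(z + 4)*(z - 2)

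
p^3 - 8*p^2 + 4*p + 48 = (p - 6)*(p - 4)*(p + 2)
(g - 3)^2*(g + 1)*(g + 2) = g^4 - 3*g^3 - 7*g^2 + 15*g + 18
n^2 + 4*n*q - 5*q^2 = (n - q)*(n + 5*q)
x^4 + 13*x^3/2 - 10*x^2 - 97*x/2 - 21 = (x - 3)*(x + 1/2)*(x + 2)*(x + 7)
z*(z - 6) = z^2 - 6*z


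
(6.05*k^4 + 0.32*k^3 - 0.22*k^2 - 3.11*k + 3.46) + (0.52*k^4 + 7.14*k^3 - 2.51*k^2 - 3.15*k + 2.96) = 6.57*k^4 + 7.46*k^3 - 2.73*k^2 - 6.26*k + 6.42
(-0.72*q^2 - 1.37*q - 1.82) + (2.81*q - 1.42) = -0.72*q^2 + 1.44*q - 3.24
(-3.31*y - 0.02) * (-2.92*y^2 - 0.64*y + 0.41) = 9.6652*y^3 + 2.1768*y^2 - 1.3443*y - 0.0082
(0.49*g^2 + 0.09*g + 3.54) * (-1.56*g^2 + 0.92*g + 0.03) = -0.7644*g^4 + 0.3104*g^3 - 5.4249*g^2 + 3.2595*g + 0.1062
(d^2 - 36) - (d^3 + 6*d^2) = -d^3 - 5*d^2 - 36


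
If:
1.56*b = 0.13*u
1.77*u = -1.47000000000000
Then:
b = -0.07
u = -0.83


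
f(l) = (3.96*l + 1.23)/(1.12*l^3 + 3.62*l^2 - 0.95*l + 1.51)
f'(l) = (3.96*l + 1.23)*(-3.36*l^2 - 7.24*l + 0.95)/(1.12*l^3 + 3.62*l^2 - 0.95*l + 1.51)^2 + 3.96/(1.12*l^3 + 3.62*l^2 - 0.95*l + 1.51) = (-8.8704*l^3 - 18.468*l^2 - 8.9052*l + 7.1481)/(1.2544*l^6 + 8.1088*l^5 + 10.9764*l^4 - 3.4956*l^3 + 11.8349*l^2 - 2.869*l + 2.2801)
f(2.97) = 0.22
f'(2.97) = -0.12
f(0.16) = 1.28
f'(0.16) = 2.46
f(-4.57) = 0.66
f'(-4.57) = 0.79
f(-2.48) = -0.95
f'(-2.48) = 0.62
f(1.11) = 0.87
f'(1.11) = -0.91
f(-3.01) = -1.61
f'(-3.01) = 2.47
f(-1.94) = -0.73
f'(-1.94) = 0.25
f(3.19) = 0.19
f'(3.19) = -0.10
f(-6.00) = 0.22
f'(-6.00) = 0.12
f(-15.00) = 0.02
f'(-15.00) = 0.00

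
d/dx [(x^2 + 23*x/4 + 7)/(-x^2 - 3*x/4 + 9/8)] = 10*(32*x^2 + 104*x + 75)/(64*x^4 + 96*x^3 - 108*x^2 - 108*x + 81)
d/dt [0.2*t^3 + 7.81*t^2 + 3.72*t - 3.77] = 0.6*t^2 + 15.62*t + 3.72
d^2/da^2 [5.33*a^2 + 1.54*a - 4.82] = 10.6600000000000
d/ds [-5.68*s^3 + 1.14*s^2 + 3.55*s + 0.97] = -17.04*s^2 + 2.28*s + 3.55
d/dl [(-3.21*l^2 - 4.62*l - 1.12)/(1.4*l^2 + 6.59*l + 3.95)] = (-14.6859*l^2 - 22.223*l - 10.8682)/(1.96*l^4 + 18.452*l^3 + 54.4881*l^2 + 52.061*l + 15.6025)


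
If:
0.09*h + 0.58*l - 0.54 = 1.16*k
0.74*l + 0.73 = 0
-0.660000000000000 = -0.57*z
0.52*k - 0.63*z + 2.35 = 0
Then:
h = -27.81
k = -3.12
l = -0.99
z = 1.16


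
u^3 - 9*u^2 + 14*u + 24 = (u - 6)*(u - 4)*(u + 1)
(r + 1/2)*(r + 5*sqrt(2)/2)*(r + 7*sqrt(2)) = r^3 + r^2/2 + 19*sqrt(2)*r^2/2 + 19*sqrt(2)*r/4 + 35*r + 35/2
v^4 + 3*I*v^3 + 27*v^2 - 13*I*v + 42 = (v - 3*I)*(v - 2*I)*(v + I)*(v + 7*I)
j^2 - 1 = (j - 1)*(j + 1)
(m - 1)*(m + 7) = m^2 + 6*m - 7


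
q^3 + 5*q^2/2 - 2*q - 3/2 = (q - 1)*(q + 1/2)*(q + 3)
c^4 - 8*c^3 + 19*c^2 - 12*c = c*(c - 4)*(c - 3)*(c - 1)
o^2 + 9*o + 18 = (o + 3)*(o + 6)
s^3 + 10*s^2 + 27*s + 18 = (s + 1)*(s + 3)*(s + 6)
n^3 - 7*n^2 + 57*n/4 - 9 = (n - 4)*(n - 3/2)^2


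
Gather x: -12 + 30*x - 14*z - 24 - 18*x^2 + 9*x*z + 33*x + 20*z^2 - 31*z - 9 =-18*x^2 + x*(9*z + 63) + 20*z^2 - 45*z - 45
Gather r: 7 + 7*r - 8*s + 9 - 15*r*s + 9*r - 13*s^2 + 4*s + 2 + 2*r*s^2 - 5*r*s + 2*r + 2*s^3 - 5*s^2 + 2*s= r*(2*s^2 - 20*s + 18) + 2*s^3 - 18*s^2 - 2*s + 18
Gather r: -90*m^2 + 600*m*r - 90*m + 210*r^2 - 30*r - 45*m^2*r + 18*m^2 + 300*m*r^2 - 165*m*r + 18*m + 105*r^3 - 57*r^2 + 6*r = -72*m^2 - 72*m + 105*r^3 + r^2*(300*m + 153) + r*(-45*m^2 + 435*m - 24)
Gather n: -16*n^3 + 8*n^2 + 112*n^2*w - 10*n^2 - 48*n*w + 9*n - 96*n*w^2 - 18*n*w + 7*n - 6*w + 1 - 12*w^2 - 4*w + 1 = -16*n^3 + n^2*(112*w - 2) + n*(-96*w^2 - 66*w + 16) - 12*w^2 - 10*w + 2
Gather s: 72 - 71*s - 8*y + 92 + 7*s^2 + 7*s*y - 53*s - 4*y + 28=7*s^2 + s*(7*y - 124) - 12*y + 192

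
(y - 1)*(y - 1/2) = y^2 - 3*y/2 + 1/2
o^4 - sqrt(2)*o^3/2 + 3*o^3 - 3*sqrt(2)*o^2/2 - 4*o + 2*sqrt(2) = (o - 1)*(o + 2)^2*(o - sqrt(2)/2)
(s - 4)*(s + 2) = s^2 - 2*s - 8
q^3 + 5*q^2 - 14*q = q*(q - 2)*(q + 7)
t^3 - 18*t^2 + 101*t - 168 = (t - 8)*(t - 7)*(t - 3)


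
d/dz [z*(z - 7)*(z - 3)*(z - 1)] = 4*z^3 - 33*z^2 + 62*z - 21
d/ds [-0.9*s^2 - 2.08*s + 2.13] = -1.8*s - 2.08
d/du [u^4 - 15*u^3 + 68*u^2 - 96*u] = 4*u^3 - 45*u^2 + 136*u - 96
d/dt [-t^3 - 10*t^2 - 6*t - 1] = -3*t^2 - 20*t - 6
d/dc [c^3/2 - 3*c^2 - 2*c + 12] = 3*c^2/2 - 6*c - 2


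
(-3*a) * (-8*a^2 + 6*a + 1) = 24*a^3 - 18*a^2 - 3*a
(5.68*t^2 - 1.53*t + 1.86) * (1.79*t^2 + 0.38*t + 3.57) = 10.1672*t^4 - 0.5803*t^3 + 23.0256*t^2 - 4.7553*t + 6.6402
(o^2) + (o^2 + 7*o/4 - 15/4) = 2*o^2 + 7*o/4 - 15/4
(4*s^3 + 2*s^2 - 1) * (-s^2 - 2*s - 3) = -4*s^5 - 10*s^4 - 16*s^3 - 5*s^2 + 2*s + 3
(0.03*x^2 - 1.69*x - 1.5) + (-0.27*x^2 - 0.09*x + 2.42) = -0.24*x^2 - 1.78*x + 0.92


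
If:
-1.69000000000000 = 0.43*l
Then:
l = -3.93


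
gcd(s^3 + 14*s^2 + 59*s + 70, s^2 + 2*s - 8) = 1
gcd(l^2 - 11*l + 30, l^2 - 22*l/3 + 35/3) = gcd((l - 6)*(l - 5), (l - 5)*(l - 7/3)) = l - 5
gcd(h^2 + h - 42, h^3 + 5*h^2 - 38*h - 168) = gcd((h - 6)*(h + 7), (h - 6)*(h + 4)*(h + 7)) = h^2 + h - 42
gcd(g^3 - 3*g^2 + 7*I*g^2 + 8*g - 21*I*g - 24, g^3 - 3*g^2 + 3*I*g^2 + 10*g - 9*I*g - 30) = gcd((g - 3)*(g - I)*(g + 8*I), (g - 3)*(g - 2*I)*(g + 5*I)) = g - 3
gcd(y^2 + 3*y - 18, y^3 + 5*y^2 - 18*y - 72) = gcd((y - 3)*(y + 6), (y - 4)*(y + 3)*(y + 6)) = y + 6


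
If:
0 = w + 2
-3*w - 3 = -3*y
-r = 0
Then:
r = 0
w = -2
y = -1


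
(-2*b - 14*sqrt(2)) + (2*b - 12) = -14*sqrt(2) - 12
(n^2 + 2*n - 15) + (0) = n^2 + 2*n - 15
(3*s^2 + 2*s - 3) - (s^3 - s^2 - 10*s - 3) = -s^3 + 4*s^2 + 12*s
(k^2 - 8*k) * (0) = 0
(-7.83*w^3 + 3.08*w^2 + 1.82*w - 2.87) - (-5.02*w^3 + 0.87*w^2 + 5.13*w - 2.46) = -2.81*w^3 + 2.21*w^2 - 3.31*w - 0.41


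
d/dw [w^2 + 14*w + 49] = 2*w + 14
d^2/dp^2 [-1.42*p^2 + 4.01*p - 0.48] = -2.84000000000000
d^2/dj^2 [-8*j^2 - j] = -16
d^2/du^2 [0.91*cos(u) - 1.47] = -0.91*cos(u)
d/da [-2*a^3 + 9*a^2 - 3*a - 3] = -6*a^2 + 18*a - 3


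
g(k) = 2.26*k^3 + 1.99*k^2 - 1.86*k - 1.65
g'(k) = 6.78*k^2 + 3.98*k - 1.86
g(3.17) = 84.44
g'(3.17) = 78.89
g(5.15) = 350.25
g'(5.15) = 198.46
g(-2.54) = -21.12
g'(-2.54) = 31.77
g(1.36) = 5.19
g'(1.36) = 16.09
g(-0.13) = -1.38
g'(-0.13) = -2.26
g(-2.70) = -26.60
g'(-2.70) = 36.82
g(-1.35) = -1.07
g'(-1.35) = 5.12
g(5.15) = 350.25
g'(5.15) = 198.46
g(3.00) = 71.70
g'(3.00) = 71.10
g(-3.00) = -39.18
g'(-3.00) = 47.22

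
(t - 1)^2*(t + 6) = t^3 + 4*t^2 - 11*t + 6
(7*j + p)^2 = 49*j^2 + 14*j*p + p^2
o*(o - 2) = o^2 - 2*o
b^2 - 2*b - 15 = (b - 5)*(b + 3)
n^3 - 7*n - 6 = (n - 3)*(n + 1)*(n + 2)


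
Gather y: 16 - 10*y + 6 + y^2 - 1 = y^2 - 10*y + 21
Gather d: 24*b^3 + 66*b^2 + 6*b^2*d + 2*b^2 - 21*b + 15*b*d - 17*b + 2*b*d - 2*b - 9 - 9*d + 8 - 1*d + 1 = 24*b^3 + 68*b^2 - 40*b + d*(6*b^2 + 17*b - 10)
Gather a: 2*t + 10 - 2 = 2*t + 8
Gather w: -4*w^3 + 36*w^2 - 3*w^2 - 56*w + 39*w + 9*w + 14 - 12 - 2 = -4*w^3 + 33*w^2 - 8*w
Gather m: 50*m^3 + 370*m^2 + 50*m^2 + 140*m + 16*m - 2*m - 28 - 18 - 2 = 50*m^3 + 420*m^2 + 154*m - 48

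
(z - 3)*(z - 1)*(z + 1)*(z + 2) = z^4 - z^3 - 7*z^2 + z + 6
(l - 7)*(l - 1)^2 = l^3 - 9*l^2 + 15*l - 7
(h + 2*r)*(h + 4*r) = h^2 + 6*h*r + 8*r^2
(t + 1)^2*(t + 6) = t^3 + 8*t^2 + 13*t + 6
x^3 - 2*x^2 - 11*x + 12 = (x - 4)*(x - 1)*(x + 3)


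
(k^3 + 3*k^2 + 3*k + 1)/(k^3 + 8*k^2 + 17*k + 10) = (k^2 + 2*k + 1)/(k^2 + 7*k + 10)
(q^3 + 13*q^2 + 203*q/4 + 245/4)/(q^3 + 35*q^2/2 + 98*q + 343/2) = (q + 5/2)/(q + 7)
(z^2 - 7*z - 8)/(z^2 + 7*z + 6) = (z - 8)/(z + 6)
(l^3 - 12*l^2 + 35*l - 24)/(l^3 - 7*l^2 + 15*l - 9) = (l - 8)/(l - 3)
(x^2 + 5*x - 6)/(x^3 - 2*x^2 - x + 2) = (x + 6)/(x^2 - x - 2)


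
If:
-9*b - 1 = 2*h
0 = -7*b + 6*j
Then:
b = 6*j/7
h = -27*j/7 - 1/2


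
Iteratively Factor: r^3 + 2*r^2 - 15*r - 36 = (r + 3)*(r^2 - r - 12) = (r + 3)^2*(r - 4)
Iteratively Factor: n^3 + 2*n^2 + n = (n)*(n^2 + 2*n + 1) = n*(n + 1)*(n + 1)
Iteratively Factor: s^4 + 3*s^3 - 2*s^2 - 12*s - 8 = (s - 2)*(s^3 + 5*s^2 + 8*s + 4) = (s - 2)*(s + 2)*(s^2 + 3*s + 2) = (s - 2)*(s + 2)^2*(s + 1)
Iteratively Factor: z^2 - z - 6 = (z + 2)*(z - 3)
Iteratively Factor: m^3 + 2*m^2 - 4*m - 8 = (m + 2)*(m^2 - 4) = (m - 2)*(m + 2)*(m + 2)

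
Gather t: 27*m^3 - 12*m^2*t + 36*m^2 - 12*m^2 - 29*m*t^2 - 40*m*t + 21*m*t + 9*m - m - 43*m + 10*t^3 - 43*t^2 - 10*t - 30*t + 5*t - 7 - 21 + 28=27*m^3 + 24*m^2 - 35*m + 10*t^3 + t^2*(-29*m - 43) + t*(-12*m^2 - 19*m - 35)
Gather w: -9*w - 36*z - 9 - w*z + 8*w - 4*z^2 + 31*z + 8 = w*(-z - 1) - 4*z^2 - 5*z - 1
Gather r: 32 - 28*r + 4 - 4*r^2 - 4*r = -4*r^2 - 32*r + 36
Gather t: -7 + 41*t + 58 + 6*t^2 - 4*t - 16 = 6*t^2 + 37*t + 35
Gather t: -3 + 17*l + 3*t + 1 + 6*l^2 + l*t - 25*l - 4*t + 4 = 6*l^2 - 8*l + t*(l - 1) + 2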